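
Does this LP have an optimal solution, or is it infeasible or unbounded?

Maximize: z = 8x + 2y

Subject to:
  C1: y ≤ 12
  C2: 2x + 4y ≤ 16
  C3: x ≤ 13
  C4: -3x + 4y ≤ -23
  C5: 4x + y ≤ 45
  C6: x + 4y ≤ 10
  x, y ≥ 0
The point (8, 0) satisfies every constraint, so the LP is feasible; the constraints give x ≤ 13 and y ≤ 12, which with x, y ≥ 0 keep the feasible region inside a bounded box. A feasible, bounded LP attains a finite optimum at a vertex.

Bounded optimum: z* = 64 at (8, 0).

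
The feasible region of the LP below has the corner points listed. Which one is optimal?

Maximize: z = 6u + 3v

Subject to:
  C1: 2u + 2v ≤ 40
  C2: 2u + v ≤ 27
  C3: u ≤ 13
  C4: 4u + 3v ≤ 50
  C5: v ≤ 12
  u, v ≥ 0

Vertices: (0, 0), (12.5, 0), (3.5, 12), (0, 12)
Evaluating z = 6u + 3v at each vertex:
  (0, 0): z = 0
  (12.5, 0): z = 75
  (3.5, 12): z = 57
  (0, 12): z = 36

The largest value is z = 75, attained at (12.5, 0).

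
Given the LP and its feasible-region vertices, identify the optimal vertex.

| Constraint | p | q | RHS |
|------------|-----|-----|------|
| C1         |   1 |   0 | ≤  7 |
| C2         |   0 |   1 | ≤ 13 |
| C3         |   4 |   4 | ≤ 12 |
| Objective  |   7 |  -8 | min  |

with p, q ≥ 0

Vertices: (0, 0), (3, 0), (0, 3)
(0, 3) with z = -24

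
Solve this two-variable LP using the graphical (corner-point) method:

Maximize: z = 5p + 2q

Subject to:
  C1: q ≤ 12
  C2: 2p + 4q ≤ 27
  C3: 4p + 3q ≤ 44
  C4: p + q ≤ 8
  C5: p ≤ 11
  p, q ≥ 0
Each vertex is the intersection of two constraint boundaries that also satisfies all remaining constraints:
  p = 0 and q = 0 → (0, 0)
  p + q = 8 and q = 0 → (8, 0)
  2p + 4q = 27 and p + q = 8 → (2.5, 5.5)
  2p + 4q = 27 and p = 0 → (0, 6.75)

Evaluating z = 5p + 2q at each vertex:
  (0, 0): z = 0
  (8, 0): z = 40
  (2.5, 5.5): z = 23.5
  (0, 6.75): z = 13.5

The maximum is at (8, 0) with z = 40.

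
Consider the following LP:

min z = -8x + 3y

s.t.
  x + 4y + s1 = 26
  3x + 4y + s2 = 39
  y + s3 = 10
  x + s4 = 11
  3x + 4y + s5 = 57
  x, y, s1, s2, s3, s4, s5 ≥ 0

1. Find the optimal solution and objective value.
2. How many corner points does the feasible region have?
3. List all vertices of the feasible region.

1. x = 11, y = 0, z = -88
2. 5
3. (0, 0), (11, 0), (11, 1.5), (6.5, 4.875), (0, 6.5)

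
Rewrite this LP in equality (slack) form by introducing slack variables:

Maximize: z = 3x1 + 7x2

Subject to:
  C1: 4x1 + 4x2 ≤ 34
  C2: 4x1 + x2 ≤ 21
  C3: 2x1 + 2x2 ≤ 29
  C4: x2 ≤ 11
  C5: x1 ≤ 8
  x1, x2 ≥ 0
max z = 3x1 + 7x2

s.t.
  4x1 + 4x2 + s1 = 34
  4x1 + x2 + s2 = 21
  2x1 + 2x2 + s3 = 29
  x2 + s4 = 11
  x1 + s5 = 8
  x1, x2, s1, s2, s3, s4, s5 ≥ 0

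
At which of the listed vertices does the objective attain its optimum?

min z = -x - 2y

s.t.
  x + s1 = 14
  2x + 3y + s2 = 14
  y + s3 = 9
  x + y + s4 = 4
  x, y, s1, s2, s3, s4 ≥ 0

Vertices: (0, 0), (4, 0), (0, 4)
Evaluating z = -x - 2y at each vertex:
  (0, 0): z = 0
  (4, 0): z = -4
  (0, 4): z = -8

The smallest value is z = -8, attained at (0, 4).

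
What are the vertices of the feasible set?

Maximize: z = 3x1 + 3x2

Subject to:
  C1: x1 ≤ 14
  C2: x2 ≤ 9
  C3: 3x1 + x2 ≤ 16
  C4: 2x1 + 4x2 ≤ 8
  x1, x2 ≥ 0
Each vertex is the intersection of two constraint boundaries that also satisfies all remaining constraints:
  x1 = 0 and x2 = 0 → (0, 0)
  2x1 + 4x2 = 8 and x2 = 0 → (4, 0)
  2x1 + 4x2 = 8 and x1 = 0 → (0, 2)

Vertices: (0, 0), (4, 0), (0, 2)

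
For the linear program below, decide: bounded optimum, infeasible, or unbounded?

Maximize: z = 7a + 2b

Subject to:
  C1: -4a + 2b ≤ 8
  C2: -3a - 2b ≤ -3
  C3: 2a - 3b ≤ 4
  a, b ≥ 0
Feasible point: (1, 0) satisfies every constraint, so the LP is feasible.
Direction d = (1, 1): for each constraint row a, a·d ≤ 0 —
  (-4)(1) + (2)(1) = -2 ≤ 0
  (-3)(1) + (-2)(1) = -5 ≤ 0
  (2)(1) + (-3)(1) = -1 ≤ 0
and d ≥ 0, so (1, 0) + t·d stays feasible for every t ≥ 0. Along this ray z = 7a + 2b changes by 9 per unit t, so z → +∞.

Unbounded — the objective can increase without bound over the feasible region.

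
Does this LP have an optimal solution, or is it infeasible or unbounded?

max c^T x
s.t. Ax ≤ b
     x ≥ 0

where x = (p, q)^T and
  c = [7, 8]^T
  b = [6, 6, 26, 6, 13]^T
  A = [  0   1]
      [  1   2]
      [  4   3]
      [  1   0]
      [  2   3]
The point (6, 0) satisfies every constraint, so the LP is feasible; the constraints give p ≤ 6 and q ≤ 6, which with p, q ≥ 0 keep the feasible region inside a bounded box. A feasible, bounded LP attains a finite optimum at a vertex.

Evaluating z = 7p + 8q at each vertex:
  (0, 0): z = 0
  (6, 0): z = 42
  (0, 3): z = 24

Feasible with finite optimum z* = 42 at (6, 0).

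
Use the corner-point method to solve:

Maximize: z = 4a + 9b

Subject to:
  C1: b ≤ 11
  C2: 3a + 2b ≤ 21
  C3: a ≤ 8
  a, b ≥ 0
Each vertex is the intersection of two constraint boundaries that also satisfies all remaining constraints:
  a = 0 and b = 0 → (0, 0)
  3a + 2b = 21 and b = 0 → (7, 0)
  3a + 2b = 21 and a = 0 → (0, 10.5)

Evaluating z = 4a + 9b at each vertex:
  (0, 0): z = 0
  (7, 0): z = 28
  (0, 10.5): z = 94.5

The maximum is at (0, 10.5) with z = 94.5.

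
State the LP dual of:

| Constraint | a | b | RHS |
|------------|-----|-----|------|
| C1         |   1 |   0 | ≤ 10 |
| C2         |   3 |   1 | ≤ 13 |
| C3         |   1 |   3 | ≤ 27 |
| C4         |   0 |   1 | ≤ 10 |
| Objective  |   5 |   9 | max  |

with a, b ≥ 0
Minimize: z = 10y1 + 13y2 + 27y3 + 10y4

Subject to:
  C1: -y1 - 3y2 - y3 ≤ -5
  C2: -y2 - 3y3 - y4 ≤ -9
  y1, y2, y3, y4 ≥ 0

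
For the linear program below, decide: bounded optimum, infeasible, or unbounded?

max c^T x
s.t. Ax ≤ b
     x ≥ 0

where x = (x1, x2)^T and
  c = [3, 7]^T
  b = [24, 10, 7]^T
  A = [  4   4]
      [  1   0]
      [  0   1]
The point (0, 6) satisfies every constraint, so the LP is feasible; the constraints give x1 ≤ 10 and x2 ≤ 7, which with x1, x2 ≥ 0 keep the feasible region inside a bounded box. A feasible, bounded LP attains a finite optimum at a vertex.

Feasible with finite optimum z* = 42 at (0, 6).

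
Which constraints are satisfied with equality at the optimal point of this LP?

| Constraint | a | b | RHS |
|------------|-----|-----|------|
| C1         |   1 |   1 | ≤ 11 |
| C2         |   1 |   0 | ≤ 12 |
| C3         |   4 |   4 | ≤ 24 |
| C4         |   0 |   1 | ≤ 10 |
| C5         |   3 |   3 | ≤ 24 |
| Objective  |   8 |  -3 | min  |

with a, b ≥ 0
Optimal: a = 0, b = 6
Binding: C3, a ≥ 0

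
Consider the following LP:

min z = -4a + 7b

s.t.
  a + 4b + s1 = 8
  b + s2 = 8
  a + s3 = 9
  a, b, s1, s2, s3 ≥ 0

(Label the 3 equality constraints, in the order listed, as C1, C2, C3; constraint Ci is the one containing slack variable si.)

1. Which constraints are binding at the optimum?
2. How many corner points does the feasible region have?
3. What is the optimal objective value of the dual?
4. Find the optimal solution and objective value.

1. C1, b ≥ 0
2. 3
3. -32 (by strong duality, equal to the primal optimum)
4. a = 8, b = 0, z = -32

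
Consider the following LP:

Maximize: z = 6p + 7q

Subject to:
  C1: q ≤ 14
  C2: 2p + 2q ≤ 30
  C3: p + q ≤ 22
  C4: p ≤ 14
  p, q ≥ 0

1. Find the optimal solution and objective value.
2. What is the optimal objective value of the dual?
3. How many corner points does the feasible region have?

1. p = 1, q = 14, z = 104
2. 104 (by strong duality, equal to the primal optimum)
3. 5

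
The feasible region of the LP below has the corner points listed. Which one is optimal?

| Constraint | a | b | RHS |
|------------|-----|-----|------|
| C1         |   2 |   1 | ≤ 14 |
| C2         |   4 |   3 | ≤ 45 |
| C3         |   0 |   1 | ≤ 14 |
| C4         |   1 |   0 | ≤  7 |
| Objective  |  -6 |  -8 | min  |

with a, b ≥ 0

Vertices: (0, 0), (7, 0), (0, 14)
Evaluating z = -6a - 8b at each vertex:
  (0, 0): z = 0
  (7, 0): z = -42
  (0, 14): z = -112

The smallest value is z = -112, attained at (0, 14).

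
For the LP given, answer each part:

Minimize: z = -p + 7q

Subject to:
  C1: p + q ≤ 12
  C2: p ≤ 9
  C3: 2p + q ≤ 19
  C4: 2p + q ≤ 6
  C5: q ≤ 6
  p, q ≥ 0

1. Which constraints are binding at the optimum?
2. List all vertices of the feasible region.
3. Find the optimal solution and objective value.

1. C4, q ≥ 0
2. (0, 0), (3, 0), (0, 6)
3. p = 3, q = 0, z = -3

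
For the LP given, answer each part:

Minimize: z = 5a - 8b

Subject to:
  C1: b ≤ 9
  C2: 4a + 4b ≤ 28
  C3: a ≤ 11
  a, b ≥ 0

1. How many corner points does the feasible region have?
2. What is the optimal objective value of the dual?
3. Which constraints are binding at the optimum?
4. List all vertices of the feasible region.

1. 3
2. -56 (by strong duality, equal to the primal optimum)
3. C2, a ≥ 0
4. (0, 0), (7, 0), (0, 7)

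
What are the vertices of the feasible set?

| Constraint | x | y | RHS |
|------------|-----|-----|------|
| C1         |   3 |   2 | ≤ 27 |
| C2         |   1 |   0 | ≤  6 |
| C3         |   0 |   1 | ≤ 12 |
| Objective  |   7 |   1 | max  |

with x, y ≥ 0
Each vertex is the intersection of two constraint boundaries that also satisfies all remaining constraints:
  x = 0 and y = 0 → (0, 0)
  x = 6 and y = 0 → (6, 0)
  3x + 2y = 27 and x = 6 → (6, 4.5)
  3x + 2y = 27 and y = 12 → (1, 12)
  y = 12 and x = 0 → (0, 12)

Vertices: (0, 0), (6, 0), (6, 4.5), (1, 12), (0, 12)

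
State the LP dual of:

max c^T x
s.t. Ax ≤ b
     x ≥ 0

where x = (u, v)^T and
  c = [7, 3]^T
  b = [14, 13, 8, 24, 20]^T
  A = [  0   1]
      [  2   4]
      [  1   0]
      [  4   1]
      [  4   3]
Minimize: z = 14y1 + 13y2 + 8y3 + 24y4 + 20y5

Subject to:
  C1: -2y2 - y3 - 4y4 - 4y5 ≤ -7
  C2: -y1 - 4y2 - y4 - 3y5 ≤ -3
  y1, y2, y3, y4, y5 ≥ 0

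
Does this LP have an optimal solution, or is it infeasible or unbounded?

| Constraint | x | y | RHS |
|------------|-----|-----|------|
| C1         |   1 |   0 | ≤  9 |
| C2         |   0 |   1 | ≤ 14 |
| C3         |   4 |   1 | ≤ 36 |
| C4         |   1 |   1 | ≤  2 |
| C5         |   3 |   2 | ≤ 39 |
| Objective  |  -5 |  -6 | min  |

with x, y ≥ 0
The point (0, 2) satisfies every constraint, so the LP is feasible; the constraints give x ≤ 9 and y ≤ 14, which with x, y ≥ 0 keep the feasible region inside a bounded box. A feasible, bounded LP attains a finite optimum at a vertex.

Evaluating z = -5x - 6y at each vertex:
  (0, 0): z = 0
  (2, 0): z = -10
  (0, 2): z = -12

Bounded optimum: z* = -12 at (0, 2).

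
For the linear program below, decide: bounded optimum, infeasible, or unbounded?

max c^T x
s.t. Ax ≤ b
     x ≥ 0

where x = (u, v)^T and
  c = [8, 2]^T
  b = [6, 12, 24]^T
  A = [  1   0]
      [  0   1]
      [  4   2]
The point (6, 0) satisfies every constraint, so the LP is feasible; the constraints give u ≤ 6 and v ≤ 12, which with u, v ≥ 0 keep the feasible region inside a bounded box. A feasible, bounded LP attains a finite optimum at a vertex.

Evaluating z = 8u + 2v at each vertex:
  (0, 0): z = 0
  (6, 0): z = 48
  (0, 12): z = 24

The LP has an optimal solution: (6, 0) with z = 48.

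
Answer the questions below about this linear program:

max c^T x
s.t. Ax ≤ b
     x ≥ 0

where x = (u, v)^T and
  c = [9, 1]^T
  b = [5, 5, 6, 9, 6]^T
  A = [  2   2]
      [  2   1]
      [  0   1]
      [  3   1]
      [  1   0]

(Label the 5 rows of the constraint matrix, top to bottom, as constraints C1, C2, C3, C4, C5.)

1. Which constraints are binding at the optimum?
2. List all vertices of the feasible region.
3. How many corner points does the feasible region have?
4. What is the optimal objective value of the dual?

1. C1, C2, v ≥ 0
2. (0, 0), (2.5, 0), (0, 2.5)
3. 3
4. 22.5 (by strong duality, equal to the primal optimum)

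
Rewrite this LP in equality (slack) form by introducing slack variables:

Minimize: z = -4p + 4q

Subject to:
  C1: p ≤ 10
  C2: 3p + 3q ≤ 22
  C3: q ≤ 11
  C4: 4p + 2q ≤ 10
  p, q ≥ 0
min z = -4p + 4q

s.t.
  p + s1 = 10
  3p + 3q + s2 = 22
  q + s3 = 11
  4p + 2q + s4 = 10
  p, q, s1, s2, s3, s4 ≥ 0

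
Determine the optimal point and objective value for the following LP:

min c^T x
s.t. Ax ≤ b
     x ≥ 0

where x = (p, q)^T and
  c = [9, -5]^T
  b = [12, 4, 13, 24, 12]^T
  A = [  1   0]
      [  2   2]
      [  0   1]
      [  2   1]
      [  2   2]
Each vertex is the intersection of two constraint boundaries that also satisfies all remaining constraints:
  p = 0 and q = 0 → (0, 0)
  2p + 2q = 4 and q = 0 → (2, 0)
  2p + 2q = 4 and p = 0 → (0, 2)

Evaluating z = 9p - 5q at each vertex:
  (0, 0): z = 0
  (2, 0): z = 18
  (0, 2): z = -10

The minimum is at (0, 2) with z = -10.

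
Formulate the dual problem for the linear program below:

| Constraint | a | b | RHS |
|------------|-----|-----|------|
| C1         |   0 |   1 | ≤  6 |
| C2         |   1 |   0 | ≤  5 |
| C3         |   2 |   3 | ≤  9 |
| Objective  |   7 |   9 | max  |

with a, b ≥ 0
Minimize: z = 6y1 + 5y2 + 9y3

Subject to:
  C1: -y2 - 2y3 ≤ -7
  C2: -y1 - 3y3 ≤ -9
  y1, y2, y3 ≥ 0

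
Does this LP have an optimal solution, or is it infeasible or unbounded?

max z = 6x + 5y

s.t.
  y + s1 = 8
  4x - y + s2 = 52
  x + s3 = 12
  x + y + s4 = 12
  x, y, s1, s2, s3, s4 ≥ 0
The point (12, 0) satisfies every constraint, so the LP is feasible; the constraints give x ≤ 12 and y ≤ 8, which with x, y ≥ 0 keep the feasible region inside a bounded box. A feasible, bounded LP attains a finite optimum at a vertex.

Feasible with finite optimum z* = 72 at (12, 0).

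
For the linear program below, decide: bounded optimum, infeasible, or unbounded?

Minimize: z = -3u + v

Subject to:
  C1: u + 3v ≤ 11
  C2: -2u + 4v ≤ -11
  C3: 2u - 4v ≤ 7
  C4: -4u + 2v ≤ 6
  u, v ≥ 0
C3 requires 2u - 4v ≤ 7, while C2 (-2u + 4v ≤ -11) is equivalent to 2u - 4v ≥ 11. Together they would need 11 ≤ 2u - 4v ≤ 7, which is impossible since 11 > 7. No point satisfies all constraints.

Infeasible: no point satisfies all constraints simultaneously.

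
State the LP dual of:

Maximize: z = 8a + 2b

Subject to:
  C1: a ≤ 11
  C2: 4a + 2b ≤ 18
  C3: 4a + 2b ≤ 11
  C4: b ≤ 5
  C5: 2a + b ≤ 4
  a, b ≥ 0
Minimize: z = 11y1 + 18y2 + 11y3 + 5y4 + 4y5

Subject to:
  C1: -y1 - 4y2 - 4y3 - 2y5 ≤ -8
  C2: -2y2 - 2y3 - y4 - y5 ≤ -2
  y1, y2, y3, y4, y5 ≥ 0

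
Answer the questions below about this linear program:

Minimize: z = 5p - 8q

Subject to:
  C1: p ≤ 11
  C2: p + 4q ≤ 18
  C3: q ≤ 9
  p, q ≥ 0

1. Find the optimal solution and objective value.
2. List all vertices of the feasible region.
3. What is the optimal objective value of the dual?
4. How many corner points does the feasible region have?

1. p = 0, q = 4.5, z = -36
2. (0, 0), (11, 0), (11, 1.75), (0, 4.5)
3. -36 (by strong duality, equal to the primal optimum)
4. 4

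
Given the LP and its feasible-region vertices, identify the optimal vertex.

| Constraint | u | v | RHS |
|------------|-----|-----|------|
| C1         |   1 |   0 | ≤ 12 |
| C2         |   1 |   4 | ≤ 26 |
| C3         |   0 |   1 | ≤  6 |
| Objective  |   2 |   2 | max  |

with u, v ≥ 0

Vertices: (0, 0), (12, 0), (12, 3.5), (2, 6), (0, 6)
Evaluating z = 2u + 2v at each vertex:
  (0, 0): z = 0
  (12, 0): z = 24
  (12, 3.5): z = 31
  (2, 6): z = 16
  (0, 6): z = 12

The largest value is z = 31, attained at (12, 3.5).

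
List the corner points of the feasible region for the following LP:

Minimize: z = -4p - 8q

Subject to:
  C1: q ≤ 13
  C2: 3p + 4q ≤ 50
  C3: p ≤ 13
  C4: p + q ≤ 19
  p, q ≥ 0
Each vertex is the intersection of two constraint boundaries that also satisfies all remaining constraints:
  p = 0 and q = 0 → (0, 0)
  p = 13 and q = 0 → (13, 0)
  3p + 4q = 50 and p = 13 → (13, 2.75)
  3p + 4q = 50 and p = 0 → (0, 12.5)

Vertices: (0, 0), (13, 0), (13, 2.75), (0, 12.5)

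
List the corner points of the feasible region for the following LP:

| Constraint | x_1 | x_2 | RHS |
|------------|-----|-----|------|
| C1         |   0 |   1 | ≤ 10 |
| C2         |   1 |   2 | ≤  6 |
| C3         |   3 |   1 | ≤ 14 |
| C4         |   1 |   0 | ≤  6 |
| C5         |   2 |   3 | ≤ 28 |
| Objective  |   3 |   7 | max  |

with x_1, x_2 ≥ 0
Each vertex is the intersection of two constraint boundaries that also satisfies all remaining constraints:
  x_1 = 0 and x_2 = 0 → (0, 0)
  3x_1 + x_2 = 14 and x_2 = 0 → (4.667, 0)
  x_1 + 2x_2 = 6 and 3x_1 + x_2 = 14 → (4.4, 0.8)
  x_1 + 2x_2 = 6 and x_1 = 0 → (0, 3)

Vertices: (0, 0), (4.667, 0), (4.4, 0.8), (0, 3)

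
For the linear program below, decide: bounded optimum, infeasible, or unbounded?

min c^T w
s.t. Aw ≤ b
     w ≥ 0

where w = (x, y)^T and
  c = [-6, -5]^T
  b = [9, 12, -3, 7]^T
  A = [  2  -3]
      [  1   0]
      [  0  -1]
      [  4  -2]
Feasible point: (0, 3) satisfies every constraint, so the LP is feasible.
Direction d = (0, 1): for each constraint row a, a·d ≤ 0 —
  (2)(0) + (-3)(1) = -3 ≤ 0
  (1)(0) + (0)(1) = 0 ≤ 0
  (0)(0) + (-1)(1) = -1 ≤ 0
  (4)(0) + (-2)(1) = -2 ≤ 0
and d ≥ 0, so (0, 3) + t·d stays feasible for every t ≥ 0. Along this ray z = -6x - 5y changes by -5 per unit t, so z → −∞.

Unbounded — the objective can decrease without bound over the feasible region.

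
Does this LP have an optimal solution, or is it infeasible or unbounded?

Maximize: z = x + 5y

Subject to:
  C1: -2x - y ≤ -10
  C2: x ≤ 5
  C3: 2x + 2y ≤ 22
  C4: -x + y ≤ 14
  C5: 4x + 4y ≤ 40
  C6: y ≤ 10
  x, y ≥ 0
The point (0, 10) satisfies every constraint, so the LP is feasible; the constraints give x ≤ 5 and y ≤ 10, which with x, y ≥ 0 keep the feasible region inside a bounded box. A feasible, bounded LP attains a finite optimum at a vertex.

The LP has an optimal solution: (0, 10) with z = 50.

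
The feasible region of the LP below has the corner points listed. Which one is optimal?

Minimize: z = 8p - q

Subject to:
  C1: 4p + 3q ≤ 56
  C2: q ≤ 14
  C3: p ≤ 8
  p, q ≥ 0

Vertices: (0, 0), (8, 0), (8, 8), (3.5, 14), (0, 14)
(0, 14) with z = -14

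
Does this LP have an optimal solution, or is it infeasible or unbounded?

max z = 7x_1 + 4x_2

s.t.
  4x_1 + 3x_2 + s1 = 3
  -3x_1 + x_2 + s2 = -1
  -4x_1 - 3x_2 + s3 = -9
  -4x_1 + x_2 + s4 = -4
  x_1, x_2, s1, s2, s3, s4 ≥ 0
The row 4x_1 + 3x_2 + s1 = 3 with s1 ≥ 0 requires 4x_1 + 3x_2 ≤ 3, while the row -4x_1 - 3x_2 + s3 = -9 with s3 ≥ 0 is equivalent to 4x_1 + 3x_2 ≥ 9. Together they would need 9 ≤ 4x_1 + 3x_2 ≤ 3, which is impossible since 9 > 3. No point satisfies all constraints.

Infeasible: no point satisfies all constraints simultaneously.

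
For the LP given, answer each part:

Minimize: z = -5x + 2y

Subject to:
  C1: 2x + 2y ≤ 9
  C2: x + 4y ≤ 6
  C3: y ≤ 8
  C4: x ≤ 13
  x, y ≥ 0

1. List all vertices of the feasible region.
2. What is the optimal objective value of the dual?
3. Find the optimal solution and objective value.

1. (0, 0), (4.5, 0), (4, 0.5), (0, 1.5)
2. -22.5 (by strong duality, equal to the primal optimum)
3. x = 4.5, y = 0, z = -22.5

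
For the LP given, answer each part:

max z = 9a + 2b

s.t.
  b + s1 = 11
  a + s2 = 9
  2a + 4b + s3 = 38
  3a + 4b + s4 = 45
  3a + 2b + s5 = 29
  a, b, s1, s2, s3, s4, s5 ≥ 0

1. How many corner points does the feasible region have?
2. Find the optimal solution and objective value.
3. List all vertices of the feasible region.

1. 5
2. a = 9, b = 1, z = 83
3. (0, 0), (9, 0), (9, 1), (5, 7), (0, 9.5)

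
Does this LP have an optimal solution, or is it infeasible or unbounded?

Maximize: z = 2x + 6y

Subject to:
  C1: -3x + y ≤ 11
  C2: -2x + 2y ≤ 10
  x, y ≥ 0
Feasible point: (0, 0) satisfies every constraint, so the LP is feasible.
Direction d = (1, 0): for each constraint row a, a·d ≤ 0 —
  (-3)(1) + (1)(0) = -3 ≤ 0
  (-2)(1) + (2)(0) = -2 ≤ 0
and d ≥ 0, so (0, 0) + t·d stays feasible for every t ≥ 0. Along this ray z = 2x + 6y changes by 2 per unit t, so z → +∞.

Unbounded — the objective can increase without bound over the feasible region.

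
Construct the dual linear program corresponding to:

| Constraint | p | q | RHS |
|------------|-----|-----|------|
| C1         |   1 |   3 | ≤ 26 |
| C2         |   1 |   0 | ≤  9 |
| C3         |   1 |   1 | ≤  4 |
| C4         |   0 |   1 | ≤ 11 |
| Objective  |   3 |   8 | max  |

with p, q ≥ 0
Minimize: z = 26y1 + 9y2 + 4y3 + 11y4

Subject to:
  C1: -y1 - y2 - y3 ≤ -3
  C2: -3y1 - y3 - y4 ≤ -8
  y1, y2, y3, y4 ≥ 0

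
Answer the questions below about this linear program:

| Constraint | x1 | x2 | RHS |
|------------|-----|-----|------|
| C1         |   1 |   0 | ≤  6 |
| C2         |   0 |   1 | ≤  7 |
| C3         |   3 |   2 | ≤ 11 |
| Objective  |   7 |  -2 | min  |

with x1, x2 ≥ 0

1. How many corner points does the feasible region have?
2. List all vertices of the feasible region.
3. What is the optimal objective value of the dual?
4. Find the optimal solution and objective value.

1. 3
2. (0, 0), (3.667, 0), (0, 5.5)
3. -11 (by strong duality, equal to the primal optimum)
4. x1 = 0, x2 = 5.5, z = -11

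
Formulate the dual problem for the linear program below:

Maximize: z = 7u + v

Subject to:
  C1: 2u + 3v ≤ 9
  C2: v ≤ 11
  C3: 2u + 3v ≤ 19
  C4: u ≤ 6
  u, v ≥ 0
Minimize: z = 9y1 + 11y2 + 19y3 + 6y4

Subject to:
  C1: -2y1 - 2y3 - y4 ≤ -7
  C2: -3y1 - y2 - 3y3 ≤ -1
  y1, y2, y3, y4 ≥ 0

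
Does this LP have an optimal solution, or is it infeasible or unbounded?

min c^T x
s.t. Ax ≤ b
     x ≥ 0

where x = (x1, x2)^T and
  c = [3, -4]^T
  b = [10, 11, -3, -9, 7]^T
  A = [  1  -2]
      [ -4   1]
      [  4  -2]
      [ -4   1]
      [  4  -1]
One constraint requires 4x1 - x2 ≤ 7, while the constraint -4x1 + x2 ≤ -9 is equivalent to 4x1 - x2 ≥ 9. Together they would need 9 ≤ 4x1 - x2 ≤ 7, which is impossible since 9 > 7. No point satisfies all constraints.

Infeasible — the constraint set is empty.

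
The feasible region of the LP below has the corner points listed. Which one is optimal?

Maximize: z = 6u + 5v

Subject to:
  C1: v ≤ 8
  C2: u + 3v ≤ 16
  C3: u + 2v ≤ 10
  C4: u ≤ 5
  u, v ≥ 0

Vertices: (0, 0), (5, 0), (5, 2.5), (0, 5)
Evaluating z = 6u + 5v at each vertex:
  (0, 0): z = 0
  (5, 0): z = 30
  (5, 2.5): z = 42.5
  (0, 5): z = 25

The largest value is z = 42.5, attained at (5, 2.5).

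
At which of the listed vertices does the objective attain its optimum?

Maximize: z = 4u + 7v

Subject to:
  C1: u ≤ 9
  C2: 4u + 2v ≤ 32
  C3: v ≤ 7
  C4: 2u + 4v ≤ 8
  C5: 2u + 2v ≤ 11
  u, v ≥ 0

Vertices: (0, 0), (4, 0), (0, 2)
(4, 0) with z = 16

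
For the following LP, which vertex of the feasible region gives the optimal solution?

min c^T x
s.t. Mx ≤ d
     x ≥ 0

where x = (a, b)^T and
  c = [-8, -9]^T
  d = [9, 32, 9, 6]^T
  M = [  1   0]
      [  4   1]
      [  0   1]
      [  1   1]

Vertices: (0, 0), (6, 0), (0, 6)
(0, 6) with z = -54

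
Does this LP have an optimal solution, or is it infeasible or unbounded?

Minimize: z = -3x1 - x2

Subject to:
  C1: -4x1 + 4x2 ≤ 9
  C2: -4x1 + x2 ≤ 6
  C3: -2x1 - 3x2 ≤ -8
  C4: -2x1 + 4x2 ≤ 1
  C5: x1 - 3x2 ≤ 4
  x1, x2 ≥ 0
Feasible point: (3, 1) satisfies every constraint, so the LP is feasible.
Direction d = (2, 1): for each constraint row a, a·d ≤ 0 —
  (-4)(2) + (4)(1) = -4 ≤ 0
  (-4)(2) + (1)(1) = -7 ≤ 0
  (-2)(2) + (-3)(1) = -7 ≤ 0
  (-2)(2) + (4)(1) = 0 ≤ 0
  (1)(2) + (-3)(1) = -1 ≤ 0
and d ≥ 0, so (3, 1) + t·d stays feasible for every t ≥ 0. Along this ray z = -3x1 - x2 changes by -7 per unit t, so z → −∞.

Unbounded: there is a feasible ray along which z → −∞.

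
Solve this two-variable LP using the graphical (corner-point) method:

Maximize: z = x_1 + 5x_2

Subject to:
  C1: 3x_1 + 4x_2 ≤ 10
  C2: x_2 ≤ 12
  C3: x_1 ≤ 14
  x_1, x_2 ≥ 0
Each vertex is the intersection of two constraint boundaries that also satisfies all remaining constraints:
  x_1 = 0 and x_2 = 0 → (0, 0)
  3x_1 + 4x_2 = 10 and x_2 = 0 → (3.333, 0)
  3x_1 + 4x_2 = 10 and x_1 = 0 → (0, 2.5)

Evaluating z = x_1 + 5x_2 at each vertex:
  (0, 0): z = 0
  (3.333, 0): z = 3.333
  (0, 2.5): z = 12.5

The maximum is at (0, 2.5) with z = 12.5.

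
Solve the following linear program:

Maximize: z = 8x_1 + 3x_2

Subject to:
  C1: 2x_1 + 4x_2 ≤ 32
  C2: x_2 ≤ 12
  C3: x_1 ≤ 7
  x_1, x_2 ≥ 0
Each vertex is the intersection of two constraint boundaries that also satisfies all remaining constraints:
  x_1 = 0 and x_2 = 0 → (0, 0)
  x_1 = 7 and x_2 = 0 → (7, 0)
  2x_1 + 4x_2 = 32 and x_1 = 7 → (7, 4.5)
  2x_1 + 4x_2 = 32 and x_1 = 0 → (0, 8)

Evaluating z = 8x_1 + 3x_2 at each vertex:
  (0, 0): z = 0
  (7, 0): z = 56
  (7, 4.5): z = 69.5
  (0, 8): z = 24

The maximum is at (7, 4.5) with z = 69.5.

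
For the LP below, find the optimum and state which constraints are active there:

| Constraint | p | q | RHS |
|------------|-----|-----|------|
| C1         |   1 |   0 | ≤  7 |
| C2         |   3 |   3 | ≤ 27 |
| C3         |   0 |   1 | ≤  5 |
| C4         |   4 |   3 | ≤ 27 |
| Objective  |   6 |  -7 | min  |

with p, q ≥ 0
Optimal: p = 0, q = 5
Binding: C3, p ≥ 0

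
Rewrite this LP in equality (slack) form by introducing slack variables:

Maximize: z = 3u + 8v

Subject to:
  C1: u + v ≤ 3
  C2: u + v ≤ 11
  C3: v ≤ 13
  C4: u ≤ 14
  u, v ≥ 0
max z = 3u + 8v

s.t.
  u + v + s1 = 3
  u + v + s2 = 11
  v + s3 = 13
  u + s4 = 14
  u, v, s1, s2, s3, s4 ≥ 0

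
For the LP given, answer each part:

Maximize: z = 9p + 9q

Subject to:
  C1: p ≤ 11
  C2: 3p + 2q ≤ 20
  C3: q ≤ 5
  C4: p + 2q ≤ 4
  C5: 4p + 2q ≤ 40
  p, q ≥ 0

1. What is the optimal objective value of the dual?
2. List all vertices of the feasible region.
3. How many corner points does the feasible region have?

1. 36 (by strong duality, equal to the primal optimum)
2. (0, 0), (4, 0), (0, 2)
3. 3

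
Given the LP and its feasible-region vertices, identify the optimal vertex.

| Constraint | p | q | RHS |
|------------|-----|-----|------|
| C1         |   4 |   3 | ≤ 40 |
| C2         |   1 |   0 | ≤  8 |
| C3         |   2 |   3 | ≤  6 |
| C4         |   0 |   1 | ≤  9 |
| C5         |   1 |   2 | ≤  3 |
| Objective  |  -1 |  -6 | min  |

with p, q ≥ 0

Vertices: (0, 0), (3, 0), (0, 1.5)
Evaluating z = -p - 6q at each vertex:
  (0, 0): z = 0
  (3, 0): z = -3
  (0, 1.5): z = -9

The smallest value is z = -9, attained at (0, 1.5).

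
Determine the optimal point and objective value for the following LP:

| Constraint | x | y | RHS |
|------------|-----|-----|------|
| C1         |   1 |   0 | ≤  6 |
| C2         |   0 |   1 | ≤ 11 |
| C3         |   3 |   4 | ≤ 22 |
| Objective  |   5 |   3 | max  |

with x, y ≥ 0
Each vertex is the intersection of two constraint boundaries that also satisfies all remaining constraints:
  x = 0 and y = 0 → (0, 0)
  x = 6 and y = 0 → (6, 0)
  x = 6 and 3x + 4y = 22 → (6, 1)
  3x + 4y = 22 and x = 0 → (0, 5.5)

Evaluating z = 5x + 3y at each vertex:
  (0, 0): z = 0
  (6, 0): z = 30
  (6, 1): z = 33
  (0, 5.5): z = 16.5

The maximum is at (6, 1) with z = 33.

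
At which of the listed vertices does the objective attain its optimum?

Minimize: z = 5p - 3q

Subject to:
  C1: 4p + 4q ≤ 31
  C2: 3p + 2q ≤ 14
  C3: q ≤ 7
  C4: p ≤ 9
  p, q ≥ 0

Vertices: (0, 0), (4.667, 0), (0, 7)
Evaluating z = 5p - 3q at each vertex:
  (0, 0): z = 0
  (4.667, 0): z = 23.33
  (0, 7): z = -21

The smallest value is z = -21, attained at (0, 7).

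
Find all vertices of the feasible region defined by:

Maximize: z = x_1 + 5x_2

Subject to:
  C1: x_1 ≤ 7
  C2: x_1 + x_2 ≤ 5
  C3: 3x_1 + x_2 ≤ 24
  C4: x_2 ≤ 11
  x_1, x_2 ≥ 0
Each vertex is the intersection of two constraint boundaries that also satisfies all remaining constraints:
  x_1 = 0 and x_2 = 0 → (0, 0)
  x_1 + x_2 = 5 and x_2 = 0 → (5, 0)
  x_1 + x_2 = 5 and x_1 = 0 → (0, 5)

Vertices: (0, 0), (5, 0), (0, 5)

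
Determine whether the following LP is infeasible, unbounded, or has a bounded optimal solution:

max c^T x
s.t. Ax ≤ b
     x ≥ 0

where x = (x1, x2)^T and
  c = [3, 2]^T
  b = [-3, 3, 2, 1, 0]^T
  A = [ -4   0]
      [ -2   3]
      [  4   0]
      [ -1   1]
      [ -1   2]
One constraint requires 4x1 ≤ 2, while the constraint -4x1 ≤ -3 is equivalent to 4x1 ≥ 3. Together they would need 3 ≤ 4x1 ≤ 2, which is impossible since 3 > 2. No point satisfies all constraints.

Infeasible — the constraint set is empty.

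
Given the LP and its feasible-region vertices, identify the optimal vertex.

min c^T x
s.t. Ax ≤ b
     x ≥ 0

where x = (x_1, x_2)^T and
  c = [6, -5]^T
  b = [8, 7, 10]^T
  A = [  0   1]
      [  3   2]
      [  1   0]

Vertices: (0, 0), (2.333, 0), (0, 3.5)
Evaluating z = 6x_1 - 5x_2 at each vertex:
  (0, 0): z = 0
  (2.333, 0): z = 14
  (0, 3.5): z = -17.5

The smallest value is z = -17.5, attained at (0, 3.5).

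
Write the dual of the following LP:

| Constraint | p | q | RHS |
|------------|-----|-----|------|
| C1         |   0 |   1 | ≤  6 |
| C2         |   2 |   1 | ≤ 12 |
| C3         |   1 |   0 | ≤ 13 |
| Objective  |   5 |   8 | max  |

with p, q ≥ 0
Minimize: z = 6y1 + 12y2 + 13y3

Subject to:
  C1: -2y2 - y3 ≤ -5
  C2: -y1 - y2 ≤ -8
  y1, y2, y3 ≥ 0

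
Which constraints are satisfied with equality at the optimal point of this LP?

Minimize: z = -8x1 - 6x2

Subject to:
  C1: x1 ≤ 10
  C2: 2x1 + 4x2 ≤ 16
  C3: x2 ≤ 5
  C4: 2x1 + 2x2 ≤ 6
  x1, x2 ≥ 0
Optimal: x1 = 3, x2 = 0
Binding: C4, x2 ≥ 0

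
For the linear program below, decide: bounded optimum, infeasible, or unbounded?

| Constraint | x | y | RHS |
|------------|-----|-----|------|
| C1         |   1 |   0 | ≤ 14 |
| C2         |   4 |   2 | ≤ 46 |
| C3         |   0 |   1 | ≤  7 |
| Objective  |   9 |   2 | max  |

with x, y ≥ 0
The point (11.5, 0) satisfies every constraint, so the LP is feasible; the constraints give x ≤ 14 and y ≤ 7, which with x, y ≥ 0 keep the feasible region inside a bounded box. A feasible, bounded LP attains a finite optimum at a vertex.

The LP has an optimal solution: (11.5, 0) with z = 103.5.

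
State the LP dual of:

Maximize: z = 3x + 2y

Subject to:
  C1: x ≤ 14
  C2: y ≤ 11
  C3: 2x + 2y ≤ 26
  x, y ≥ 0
Minimize: z = 14y1 + 11y2 + 26y3

Subject to:
  C1: -y1 - 2y3 ≤ -3
  C2: -y2 - 2y3 ≤ -2
  y1, y2, y3 ≥ 0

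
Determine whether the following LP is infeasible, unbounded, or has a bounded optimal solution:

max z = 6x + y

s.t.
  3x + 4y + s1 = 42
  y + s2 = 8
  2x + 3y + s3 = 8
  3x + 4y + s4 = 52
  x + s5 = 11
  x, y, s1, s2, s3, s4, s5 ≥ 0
The point (4, 0) satisfies every constraint, so the LP is feasible; the constraints give x ≤ 11 and y ≤ 8, which with x, y ≥ 0 keep the feasible region inside a bounded box. A feasible, bounded LP attains a finite optimum at a vertex.

Bounded optimum: z* = 24 at (4, 0).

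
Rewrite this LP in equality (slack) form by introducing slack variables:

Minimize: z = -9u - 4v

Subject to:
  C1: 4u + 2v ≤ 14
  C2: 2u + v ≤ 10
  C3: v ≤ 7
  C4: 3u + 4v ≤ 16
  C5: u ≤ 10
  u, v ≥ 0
min z = -9u - 4v

s.t.
  4u + 2v + s1 = 14
  2u + v + s2 = 10
  v + s3 = 7
  3u + 4v + s4 = 16
  u + s5 = 10
  u, v, s1, s2, s3, s4, s5 ≥ 0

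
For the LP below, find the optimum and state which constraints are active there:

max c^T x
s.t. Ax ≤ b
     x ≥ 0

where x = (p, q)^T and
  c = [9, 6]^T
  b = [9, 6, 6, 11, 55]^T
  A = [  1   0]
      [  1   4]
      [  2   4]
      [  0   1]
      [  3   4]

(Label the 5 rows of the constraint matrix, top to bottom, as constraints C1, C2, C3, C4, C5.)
Optimal: p = 3, q = 0
Slack at optimum:
  C1: slack = 6
  C2: slack = 3
  C3: slack = 0 (binding)
  C4: slack = 11
  C5: slack = 46
  p ≥ 0: p = 3
  q ≥ 0: q = 0 (binding)
Binding constraints: C3, q ≥ 0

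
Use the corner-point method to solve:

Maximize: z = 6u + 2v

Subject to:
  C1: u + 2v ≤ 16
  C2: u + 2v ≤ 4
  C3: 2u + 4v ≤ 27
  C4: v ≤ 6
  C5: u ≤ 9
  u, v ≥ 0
Each vertex is the intersection of two constraint boundaries that also satisfies all remaining constraints:
  u = 0 and v = 0 → (0, 0)
  u + 2v = 4 and v = 0 → (4, 0)
  u + 2v = 4 and u = 0 → (0, 2)

Evaluating z = 6u + 2v at each vertex:
  (0, 0): z = 0
  (4, 0): z = 24
  (0, 2): z = 4

The maximum is at (4, 0) with z = 24.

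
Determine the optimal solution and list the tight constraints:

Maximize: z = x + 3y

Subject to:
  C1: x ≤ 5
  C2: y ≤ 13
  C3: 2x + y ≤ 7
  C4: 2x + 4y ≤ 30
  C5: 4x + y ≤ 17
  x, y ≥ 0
Optimal: x = 0, y = 7
Slack at optimum:
  C1: slack = 5
  C2: slack = 6
  C3: slack = 0 (binding)
  C4: slack = 2
  C5: slack = 10
  x ≥ 0: x = 0 (binding)
  y ≥ 0: y = 7
Binding constraints: C3, x ≥ 0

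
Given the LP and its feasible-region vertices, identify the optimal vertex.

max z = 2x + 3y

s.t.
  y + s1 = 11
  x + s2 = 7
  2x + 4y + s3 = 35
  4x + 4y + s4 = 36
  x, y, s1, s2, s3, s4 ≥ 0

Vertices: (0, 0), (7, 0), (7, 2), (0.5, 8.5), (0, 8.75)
(0.5, 8.5) with z = 26.5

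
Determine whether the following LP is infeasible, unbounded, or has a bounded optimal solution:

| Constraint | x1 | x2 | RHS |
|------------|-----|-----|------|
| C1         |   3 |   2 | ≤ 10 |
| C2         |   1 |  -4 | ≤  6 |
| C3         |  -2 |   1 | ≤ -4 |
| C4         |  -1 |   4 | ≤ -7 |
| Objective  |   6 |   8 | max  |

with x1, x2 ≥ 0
C2 requires x1 - 4x2 ≤ 6, while C4 (-x1 + 4x2 ≤ -7) is equivalent to x1 - 4x2 ≥ 7. Together they would need 7 ≤ x1 - 4x2 ≤ 6, which is impossible since 7 > 6. No point satisfies all constraints.

Infeasible: no point satisfies all constraints simultaneously.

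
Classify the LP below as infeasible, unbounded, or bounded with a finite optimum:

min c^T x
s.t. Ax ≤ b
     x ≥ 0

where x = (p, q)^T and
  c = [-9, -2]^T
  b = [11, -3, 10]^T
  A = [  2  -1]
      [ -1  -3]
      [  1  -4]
Feasible point: (0, 1) satisfies every constraint, so the LP is feasible.
Direction d = (0, 1): for each constraint row a, a·d ≤ 0 —
  (2)(0) + (-1)(1) = -1 ≤ 0
  (-1)(0) + (-3)(1) = -3 ≤ 0
  (1)(0) + (-4)(1) = -4 ≤ 0
and d ≥ 0, so (0, 1) + t·d stays feasible for every t ≥ 0. Along this ray z = -9p - 2q changes by -2 per unit t, so z → −∞.

The LP is unbounded; z can be made arbitrarily small.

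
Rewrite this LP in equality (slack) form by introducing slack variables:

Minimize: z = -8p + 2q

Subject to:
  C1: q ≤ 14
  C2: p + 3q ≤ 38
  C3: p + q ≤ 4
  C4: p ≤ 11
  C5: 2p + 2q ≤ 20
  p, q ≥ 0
min z = -8p + 2q

s.t.
  q + s1 = 14
  p + 3q + s2 = 38
  p + q + s3 = 4
  p + s4 = 11
  2p + 2q + s5 = 20
  p, q, s1, s2, s3, s4, s5 ≥ 0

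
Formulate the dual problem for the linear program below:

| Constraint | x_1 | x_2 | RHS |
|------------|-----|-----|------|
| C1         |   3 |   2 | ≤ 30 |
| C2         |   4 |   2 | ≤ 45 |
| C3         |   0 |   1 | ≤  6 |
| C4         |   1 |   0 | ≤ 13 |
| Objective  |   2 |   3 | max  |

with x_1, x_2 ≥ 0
Minimize: z = 30y1 + 45y2 + 6y3 + 13y4

Subject to:
  C1: -3y1 - 4y2 - y4 ≤ -2
  C2: -2y1 - 2y2 - y3 ≤ -3
  y1, y2, y3, y4 ≥ 0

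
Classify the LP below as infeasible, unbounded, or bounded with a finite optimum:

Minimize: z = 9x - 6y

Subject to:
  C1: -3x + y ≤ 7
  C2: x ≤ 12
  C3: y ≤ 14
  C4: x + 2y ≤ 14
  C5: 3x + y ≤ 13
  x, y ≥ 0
The point (0, 7) satisfies every constraint, so the LP is feasible; the constraints give x ≤ 12 and y ≤ 14, which with x, y ≥ 0 keep the feasible region inside a bounded box. A feasible, bounded LP attains a finite optimum at a vertex.

Evaluating z = 9x - 6y at each vertex:
  (0, 0): z = 0
  (4.333, 0): z = 39
  (2.4, 5.8): z = -13.2
  (0, 7): z = -42

The LP has an optimal solution: (0, 7) with z = -42.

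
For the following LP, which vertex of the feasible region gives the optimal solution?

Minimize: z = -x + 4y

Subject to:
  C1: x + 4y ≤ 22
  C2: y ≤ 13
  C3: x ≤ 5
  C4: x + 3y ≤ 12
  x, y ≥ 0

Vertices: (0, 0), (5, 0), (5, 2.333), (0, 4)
Evaluating z = -x + 4y at each vertex:
  (0, 0): z = 0
  (5, 0): z = -5
  (5, 2.333): z = 4.333
  (0, 4): z = 16

The smallest value is z = -5, attained at (5, 0).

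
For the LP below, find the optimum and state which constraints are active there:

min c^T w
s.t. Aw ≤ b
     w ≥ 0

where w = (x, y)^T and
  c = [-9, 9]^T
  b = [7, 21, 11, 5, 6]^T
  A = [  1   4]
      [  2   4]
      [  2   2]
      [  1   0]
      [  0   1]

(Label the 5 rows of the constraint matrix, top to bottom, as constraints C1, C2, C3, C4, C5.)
Optimal: x = 5, y = 0
Binding: C4, y ≥ 0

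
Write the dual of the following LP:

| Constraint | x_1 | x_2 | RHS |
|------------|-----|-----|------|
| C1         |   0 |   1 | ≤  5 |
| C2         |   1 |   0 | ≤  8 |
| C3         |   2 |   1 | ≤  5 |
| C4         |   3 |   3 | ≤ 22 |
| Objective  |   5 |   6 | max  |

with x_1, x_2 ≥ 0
Minimize: z = 5y1 + 8y2 + 5y3 + 22y4

Subject to:
  C1: -y2 - 2y3 - 3y4 ≤ -5
  C2: -y1 - y3 - 3y4 ≤ -6
  y1, y2, y3, y4 ≥ 0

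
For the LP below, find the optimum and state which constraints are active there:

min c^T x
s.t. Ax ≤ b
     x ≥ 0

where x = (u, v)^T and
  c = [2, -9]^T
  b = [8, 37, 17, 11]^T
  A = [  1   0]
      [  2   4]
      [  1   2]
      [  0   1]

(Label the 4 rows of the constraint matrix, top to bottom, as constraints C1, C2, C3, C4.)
Optimal: u = 0, v = 8.5
Binding: C3, u ≥ 0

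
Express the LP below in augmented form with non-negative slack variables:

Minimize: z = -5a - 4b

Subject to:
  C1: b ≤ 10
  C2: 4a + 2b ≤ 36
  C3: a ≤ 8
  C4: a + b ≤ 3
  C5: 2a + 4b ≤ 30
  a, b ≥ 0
min z = -5a - 4b

s.t.
  b + s1 = 10
  4a + 2b + s2 = 36
  a + s3 = 8
  a + b + s4 = 3
  2a + 4b + s5 = 30
  a, b, s1, s2, s3, s4, s5 ≥ 0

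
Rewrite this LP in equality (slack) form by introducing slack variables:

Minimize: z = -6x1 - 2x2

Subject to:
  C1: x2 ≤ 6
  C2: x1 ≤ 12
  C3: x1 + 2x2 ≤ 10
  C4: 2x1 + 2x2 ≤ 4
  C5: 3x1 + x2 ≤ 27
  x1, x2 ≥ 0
min z = -6x1 - 2x2

s.t.
  x2 + s1 = 6
  x1 + s2 = 12
  x1 + 2x2 + s3 = 10
  2x1 + 2x2 + s4 = 4
  3x1 + x2 + s5 = 27
  x1, x2, s1, s2, s3, s4, s5 ≥ 0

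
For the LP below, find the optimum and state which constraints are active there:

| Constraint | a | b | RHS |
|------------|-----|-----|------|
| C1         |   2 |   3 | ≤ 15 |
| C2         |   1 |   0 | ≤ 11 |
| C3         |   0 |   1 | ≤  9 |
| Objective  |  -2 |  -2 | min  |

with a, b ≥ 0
Optimal: a = 7.5, b = 0
Binding: C1, b ≥ 0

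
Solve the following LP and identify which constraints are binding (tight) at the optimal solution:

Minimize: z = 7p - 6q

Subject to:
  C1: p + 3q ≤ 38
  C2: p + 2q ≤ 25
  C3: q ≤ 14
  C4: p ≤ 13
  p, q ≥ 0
Optimal: p = 0, q = 12.5
Slack at optimum:
  C1: slack = 0.5
  C2: slack = 0 (binding)
  C3: slack = 1.5
  C4: slack = 13
  p ≥ 0: p = 0 (binding)
  q ≥ 0: q = 12.5
Binding constraints: C2, p ≥ 0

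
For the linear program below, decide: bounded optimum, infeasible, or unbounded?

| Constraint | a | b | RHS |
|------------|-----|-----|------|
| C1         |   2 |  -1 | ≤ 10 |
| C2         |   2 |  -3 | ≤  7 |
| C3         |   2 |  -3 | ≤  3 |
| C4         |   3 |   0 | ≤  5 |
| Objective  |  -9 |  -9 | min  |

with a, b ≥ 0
Feasible point: (0, 0) satisfies every constraint, so the LP is feasible.
Direction d = (0, 1): for each constraint row a, a·d ≤ 0 —
  (2)(0) + (-1)(1) = -1 ≤ 0
  (2)(0) + (-3)(1) = -3 ≤ 0
  (2)(0) + (-3)(1) = -3 ≤ 0
  (3)(0) + (0)(1) = 0 ≤ 0
and d ≥ 0, so (0, 0) + t·d stays feasible for every t ≥ 0. Along this ray z = -9a - 9b changes by -9 per unit t, so z → −∞.

The LP is unbounded; z can be made arbitrarily small.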